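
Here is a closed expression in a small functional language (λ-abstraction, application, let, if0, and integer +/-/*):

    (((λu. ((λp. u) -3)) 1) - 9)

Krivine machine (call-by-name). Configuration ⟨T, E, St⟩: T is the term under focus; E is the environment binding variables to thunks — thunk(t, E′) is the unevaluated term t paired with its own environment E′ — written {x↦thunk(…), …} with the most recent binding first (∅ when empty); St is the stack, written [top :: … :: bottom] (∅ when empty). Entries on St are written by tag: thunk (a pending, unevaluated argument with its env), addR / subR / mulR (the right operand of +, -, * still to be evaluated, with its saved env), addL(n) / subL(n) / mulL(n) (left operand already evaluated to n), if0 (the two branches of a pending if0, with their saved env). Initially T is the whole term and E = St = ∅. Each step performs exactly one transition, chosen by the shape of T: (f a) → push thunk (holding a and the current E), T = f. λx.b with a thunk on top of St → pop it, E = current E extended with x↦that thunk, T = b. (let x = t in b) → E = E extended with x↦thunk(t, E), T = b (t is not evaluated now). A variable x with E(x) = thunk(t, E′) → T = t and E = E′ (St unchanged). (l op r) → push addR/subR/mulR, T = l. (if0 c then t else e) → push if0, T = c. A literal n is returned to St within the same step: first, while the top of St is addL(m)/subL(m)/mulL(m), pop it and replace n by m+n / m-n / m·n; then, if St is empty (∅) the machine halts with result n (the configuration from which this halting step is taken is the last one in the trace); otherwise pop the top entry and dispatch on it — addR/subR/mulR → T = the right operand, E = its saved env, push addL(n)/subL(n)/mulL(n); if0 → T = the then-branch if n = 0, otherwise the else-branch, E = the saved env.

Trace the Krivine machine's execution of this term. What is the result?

t=0: ⟨T=(((λu. ((λp. u) -3)) 1) - 9); E=∅; St=∅⟩
t=1: ⟨T=((λu. ((λp. u) -3)) 1); E=∅; St=[subR]⟩
t=2: ⟨T=(λu. ((λp. u) -3)); E=∅; St=[thunk :: subR]⟩
t=3: ⟨T=((λp. u) -3); E={u↦thunk(1, ∅)}; St=[subR]⟩
t=4: ⟨T=(λp. u); E={u↦thunk(1, ∅)}; St=[thunk :: subR]⟩
t=5: ⟨T=u; E={p↦thunk(-3, {u↦thunk(1, ∅)}), u↦thunk(1, ∅)}; St=[subR]⟩
t=6: ⟨T=1; E=∅; St=[subR]⟩
t=7: ⟨T=9; E=∅; St=[subL(1)]⟩
→ final value -8

Answer: -8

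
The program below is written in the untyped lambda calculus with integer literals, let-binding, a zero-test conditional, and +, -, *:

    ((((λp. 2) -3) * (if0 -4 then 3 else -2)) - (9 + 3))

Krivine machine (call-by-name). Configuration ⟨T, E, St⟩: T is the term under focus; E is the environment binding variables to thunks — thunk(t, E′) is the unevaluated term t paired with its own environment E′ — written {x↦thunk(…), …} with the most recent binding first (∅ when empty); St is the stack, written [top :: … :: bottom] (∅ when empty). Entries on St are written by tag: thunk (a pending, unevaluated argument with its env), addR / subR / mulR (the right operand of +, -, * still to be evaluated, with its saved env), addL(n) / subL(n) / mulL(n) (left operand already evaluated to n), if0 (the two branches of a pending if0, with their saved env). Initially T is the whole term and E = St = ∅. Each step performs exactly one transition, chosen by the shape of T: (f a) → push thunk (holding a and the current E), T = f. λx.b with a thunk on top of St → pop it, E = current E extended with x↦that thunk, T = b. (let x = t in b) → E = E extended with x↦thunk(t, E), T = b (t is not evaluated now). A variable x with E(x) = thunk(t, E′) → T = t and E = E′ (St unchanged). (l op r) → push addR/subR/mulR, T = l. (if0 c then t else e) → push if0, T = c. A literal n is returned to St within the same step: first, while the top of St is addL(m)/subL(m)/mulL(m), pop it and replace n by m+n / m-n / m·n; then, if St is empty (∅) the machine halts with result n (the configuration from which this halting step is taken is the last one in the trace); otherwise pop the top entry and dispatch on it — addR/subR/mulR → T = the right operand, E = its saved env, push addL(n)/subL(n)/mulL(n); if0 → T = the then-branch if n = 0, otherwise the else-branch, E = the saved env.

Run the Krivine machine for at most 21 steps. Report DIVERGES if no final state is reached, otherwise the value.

t=0: <T=((((λp. 2) -3) * (if0 -4 then 3 else -2)) - (9 + 3)), E=∅, St=∅>
t=1: <T=(((λp. 2) -3) * (if0 -4 then 3 else -2)), E=∅, St=[subR]>
t=2: <T=((λp. 2) -3), E=∅, St=[mulR :: subR]>
t=3: <T=(λp. 2), E=∅, St=[thunk :: mulR :: subR]>
t=4: <T=2, E={p↦thunk(-3, ∅)}, St=[mulR :: subR]>
t=5: <T=(if0 -4 then 3 else -2), E=∅, St=[mulL(2) :: subR]>
t=6: <T=-4, E=∅, St=[if0 :: mulL(2) :: subR]>
t=7: <T=-2, E=∅, St=[mulL(2) :: subR]>
t=8: <T=(9 + 3), E=∅, St=[subL(-4)]>
t=9: <T=9, E=∅, St=[addR :: subL(-4)]>
t=10: <T=3, E=∅, St=[addL(9) :: subL(-4)]>
→ final value -16

Answer: -16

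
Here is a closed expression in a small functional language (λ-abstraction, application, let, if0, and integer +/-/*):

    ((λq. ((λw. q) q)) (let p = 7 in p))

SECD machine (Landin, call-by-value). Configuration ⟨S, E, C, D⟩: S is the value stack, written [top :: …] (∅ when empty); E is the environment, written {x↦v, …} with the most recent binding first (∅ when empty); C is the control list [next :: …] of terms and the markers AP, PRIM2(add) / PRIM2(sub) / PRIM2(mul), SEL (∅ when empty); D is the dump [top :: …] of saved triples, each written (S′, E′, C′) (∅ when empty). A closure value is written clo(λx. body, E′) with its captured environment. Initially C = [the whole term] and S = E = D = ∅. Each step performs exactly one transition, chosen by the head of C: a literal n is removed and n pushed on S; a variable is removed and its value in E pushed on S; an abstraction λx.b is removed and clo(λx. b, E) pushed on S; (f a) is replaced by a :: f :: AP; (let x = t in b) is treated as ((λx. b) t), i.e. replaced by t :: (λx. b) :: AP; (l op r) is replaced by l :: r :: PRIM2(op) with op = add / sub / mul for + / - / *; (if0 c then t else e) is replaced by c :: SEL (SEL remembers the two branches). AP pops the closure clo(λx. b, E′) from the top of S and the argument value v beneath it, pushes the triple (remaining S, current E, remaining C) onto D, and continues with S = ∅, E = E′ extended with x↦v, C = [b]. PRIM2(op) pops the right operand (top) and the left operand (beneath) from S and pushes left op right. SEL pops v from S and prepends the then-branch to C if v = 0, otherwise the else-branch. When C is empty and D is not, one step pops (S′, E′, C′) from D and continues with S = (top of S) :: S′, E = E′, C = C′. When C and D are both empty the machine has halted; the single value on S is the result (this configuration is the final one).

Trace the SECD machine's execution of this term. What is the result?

step 0: ⟨S=∅; E=∅; C=[((λq. ((λw. q) q)) (let p = 7 in p))]; D=∅⟩
step 1: ⟨S=∅; E=∅; C=[(let p = 7 in p) :: (λq. ((λw. q) q)) :: AP]; D=∅⟩
step 2: ⟨S=∅; E=∅; C=[7 :: (λp. p) :: AP :: (λq. ((λw. q) q)) :: AP]; D=∅⟩
step 3: ⟨S=[7]; E=∅; C=[(λp. p) :: AP :: (λq. ((λw. q) q)) :: AP]; D=∅⟩
step 4: ⟨S=[clo(λp. p, ∅) :: 7]; E=∅; C=[AP :: (λq. ((λw. q) q)) :: AP]; D=∅⟩
step 5: ⟨S=∅; E={p↦7}; C=[p]; D=[(∅, ∅, [(λq. ((λw. q) q)) :: AP])]⟩
step 6: ⟨S=[7]; E={p↦7}; C=∅; D=[(∅, ∅, [(λq. ((λw. q) q)) :: AP])]⟩
step 7: ⟨S=[7]; E=∅; C=[(λq. ((λw. q) q)) :: AP]; D=∅⟩
step 8: ⟨S=[clo(λq. ((λw. q) q), ∅) :: 7]; E=∅; C=[AP]; D=∅⟩
step 9: ⟨S=∅; E={q↦7}; C=[((λw. q) q)]; D=[(∅, ∅, ∅)]⟩
step 10: ⟨S=∅; E={q↦7}; C=[q :: (λw. q) :: AP]; D=[(∅, ∅, ∅)]⟩
step 11: ⟨S=[7]; E={q↦7}; C=[(λw. q) :: AP]; D=[(∅, ∅, ∅)]⟩
step 12: ⟨S=[clo(λw. q, {q↦7}) :: 7]; E={q↦7}; C=[AP]; D=[(∅, ∅, ∅)]⟩
step 13: ⟨S=∅; E={w↦7, q↦7}; C=[q]; D=[(∅, {q↦7}, ∅) :: (∅, ∅, ∅)]⟩
step 14: ⟨S=[7]; E={w↦7, q↦7}; C=∅; D=[(∅, {q↦7}, ∅) :: (∅, ∅, ∅)]⟩
step 15: ⟨S=[7]; E={q↦7}; C=∅; D=[(∅, ∅, ∅)]⟩
step 16: ⟨S=[7]; E=∅; C=∅; D=∅⟩
→ final value 7

Answer: 7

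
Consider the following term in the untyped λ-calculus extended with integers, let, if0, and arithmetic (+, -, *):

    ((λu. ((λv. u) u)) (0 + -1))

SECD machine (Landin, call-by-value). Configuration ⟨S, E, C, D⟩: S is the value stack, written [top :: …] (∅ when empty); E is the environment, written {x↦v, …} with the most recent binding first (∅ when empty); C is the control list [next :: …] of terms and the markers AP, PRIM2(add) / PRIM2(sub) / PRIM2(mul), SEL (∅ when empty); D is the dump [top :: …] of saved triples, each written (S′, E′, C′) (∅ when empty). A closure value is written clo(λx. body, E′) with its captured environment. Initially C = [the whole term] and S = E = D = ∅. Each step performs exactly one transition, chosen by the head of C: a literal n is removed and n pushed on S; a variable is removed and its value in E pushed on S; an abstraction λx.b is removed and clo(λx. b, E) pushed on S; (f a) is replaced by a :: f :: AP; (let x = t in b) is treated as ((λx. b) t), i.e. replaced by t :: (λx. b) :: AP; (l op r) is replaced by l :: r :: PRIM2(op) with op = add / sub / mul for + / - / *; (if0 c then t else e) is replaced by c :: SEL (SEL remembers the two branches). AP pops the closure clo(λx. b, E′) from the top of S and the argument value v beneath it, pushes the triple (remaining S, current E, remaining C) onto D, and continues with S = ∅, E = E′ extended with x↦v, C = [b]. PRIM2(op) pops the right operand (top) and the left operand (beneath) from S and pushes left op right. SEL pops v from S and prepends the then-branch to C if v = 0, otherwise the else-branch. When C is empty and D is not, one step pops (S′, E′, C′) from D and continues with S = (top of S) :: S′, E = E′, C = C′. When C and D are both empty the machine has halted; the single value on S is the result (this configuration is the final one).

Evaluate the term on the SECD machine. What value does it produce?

Answer: -1

Derivation:
0. ⟨S=∅; E=∅; C=[((λu. ((λv. u) u)) (0 + -1))]; D=∅⟩
1. ⟨S=∅; E=∅; C=[(0 + -1) :: (λu. ((λv. u) u)) :: AP]; D=∅⟩
2. ⟨S=∅; E=∅; C=[0 :: -1 :: PRIM2(add) :: (λu. ((λv. u) u)) :: AP]; D=∅⟩
3. ⟨S=[0]; E=∅; C=[-1 :: PRIM2(add) :: (λu. ((λv. u) u)) :: AP]; D=∅⟩
4. ⟨S=[-1 :: 0]; E=∅; C=[PRIM2(add) :: (λu. ((λv. u) u)) :: AP]; D=∅⟩
5. ⟨S=[-1]; E=∅; C=[(λu. ((λv. u) u)) :: AP]; D=∅⟩
6. ⟨S=[clo(λu. ((λv. u) u), ∅) :: -1]; E=∅; C=[AP]; D=∅⟩
7. ⟨S=∅; E={u↦-1}; C=[((λv. u) u)]; D=[(∅, ∅, ∅)]⟩
8. ⟨S=∅; E={u↦-1}; C=[u :: (λv. u) :: AP]; D=[(∅, ∅, ∅)]⟩
9. ⟨S=[-1]; E={u↦-1}; C=[(λv. u) :: AP]; D=[(∅, ∅, ∅)]⟩
10. ⟨S=[clo(λv. u, {u↦-1}) :: -1]; E={u↦-1}; C=[AP]; D=[(∅, ∅, ∅)]⟩
11. ⟨S=∅; E={v↦-1, u↦-1}; C=[u]; D=[(∅, {u↦-1}, ∅) :: (∅, ∅, ∅)]⟩
12. ⟨S=[-1]; E={v↦-1, u↦-1}; C=∅; D=[(∅, {u↦-1}, ∅) :: (∅, ∅, ∅)]⟩
13. ⟨S=[-1]; E={u↦-1}; C=∅; D=[(∅, ∅, ∅)]⟩
14. ⟨S=[-1]; E=∅; C=∅; D=∅⟩
→ final value -1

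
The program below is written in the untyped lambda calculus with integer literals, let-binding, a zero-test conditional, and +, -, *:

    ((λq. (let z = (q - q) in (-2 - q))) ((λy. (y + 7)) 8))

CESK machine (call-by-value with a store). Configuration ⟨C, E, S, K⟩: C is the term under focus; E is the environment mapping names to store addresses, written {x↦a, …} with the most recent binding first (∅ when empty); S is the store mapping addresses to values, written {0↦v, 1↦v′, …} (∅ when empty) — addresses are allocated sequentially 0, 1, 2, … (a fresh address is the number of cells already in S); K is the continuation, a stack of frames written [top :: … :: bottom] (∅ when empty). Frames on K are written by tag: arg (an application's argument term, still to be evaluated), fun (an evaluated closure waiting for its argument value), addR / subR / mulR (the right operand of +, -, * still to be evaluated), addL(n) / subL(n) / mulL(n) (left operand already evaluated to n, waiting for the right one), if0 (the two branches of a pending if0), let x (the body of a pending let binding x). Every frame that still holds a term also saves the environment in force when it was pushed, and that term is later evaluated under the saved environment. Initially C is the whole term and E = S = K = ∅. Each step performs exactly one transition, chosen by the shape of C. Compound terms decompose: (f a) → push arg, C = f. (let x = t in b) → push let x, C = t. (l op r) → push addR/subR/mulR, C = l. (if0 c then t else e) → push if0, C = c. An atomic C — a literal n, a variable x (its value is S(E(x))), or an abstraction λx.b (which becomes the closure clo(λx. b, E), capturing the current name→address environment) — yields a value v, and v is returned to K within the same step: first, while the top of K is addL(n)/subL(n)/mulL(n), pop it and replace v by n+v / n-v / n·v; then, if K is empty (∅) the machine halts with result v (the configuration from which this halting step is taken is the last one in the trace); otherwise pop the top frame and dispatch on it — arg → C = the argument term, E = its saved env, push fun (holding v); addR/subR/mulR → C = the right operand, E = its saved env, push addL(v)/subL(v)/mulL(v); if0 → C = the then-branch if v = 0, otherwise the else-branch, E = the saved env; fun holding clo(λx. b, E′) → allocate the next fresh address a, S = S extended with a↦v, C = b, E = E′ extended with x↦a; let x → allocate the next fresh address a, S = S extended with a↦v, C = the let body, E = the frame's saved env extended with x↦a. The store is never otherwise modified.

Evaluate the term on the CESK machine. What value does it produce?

[0] [C=((λq. (let z = (q - q) in (-2 - q))) ((λy. (y + 7)) 8)) | E=∅ | S=∅ | K=∅]
[1] [C=(λq. (let z = (q - q) in (-2 - q))) | E=∅ | S=∅ | K=[arg]]
[2] [C=((λy. (y + 7)) 8) | E=∅ | S=∅ | K=[fun]]
[3] [C=(λy. (y + 7)) | E=∅ | S=∅ | K=[arg :: fun]]
[4] [C=8 | E=∅ | S=∅ | K=[fun :: fun]]
[5] [C=(y + 7) | E={y↦0} | S={0↦8} | K=[fun]]
[6] [C=y | E={y↦0} | S={0↦8} | K=[addR :: fun]]
[7] [C=7 | E={y↦0} | S={0↦8} | K=[addL(8) :: fun]]
[8] [C=(let z = (q - q) in (-2 - q)) | E={q↦1} | S={0↦8, 1↦15} | K=∅]
[9] [C=(q - q) | E={q↦1} | S={0↦8, 1↦15} | K=[let z]]
[10] [C=q | E={q↦1} | S={0↦8, 1↦15} | K=[subR :: let z]]
[11] [C=q | E={q↦1} | S={0↦8, 1↦15} | K=[subL(15) :: let z]]
[12] [C=(-2 - q) | E={z↦2, q↦1} | S={0↦8, 1↦15, 2↦0} | K=∅]
[13] [C=-2 | E={z↦2, q↦1} | S={0↦8, 1↦15, 2↦0} | K=[subR]]
[14] [C=q | E={z↦2, q↦1} | S={0↦8, 1↦15, 2↦0} | K=[subL(-2)]]
→ final value -17

Answer: -17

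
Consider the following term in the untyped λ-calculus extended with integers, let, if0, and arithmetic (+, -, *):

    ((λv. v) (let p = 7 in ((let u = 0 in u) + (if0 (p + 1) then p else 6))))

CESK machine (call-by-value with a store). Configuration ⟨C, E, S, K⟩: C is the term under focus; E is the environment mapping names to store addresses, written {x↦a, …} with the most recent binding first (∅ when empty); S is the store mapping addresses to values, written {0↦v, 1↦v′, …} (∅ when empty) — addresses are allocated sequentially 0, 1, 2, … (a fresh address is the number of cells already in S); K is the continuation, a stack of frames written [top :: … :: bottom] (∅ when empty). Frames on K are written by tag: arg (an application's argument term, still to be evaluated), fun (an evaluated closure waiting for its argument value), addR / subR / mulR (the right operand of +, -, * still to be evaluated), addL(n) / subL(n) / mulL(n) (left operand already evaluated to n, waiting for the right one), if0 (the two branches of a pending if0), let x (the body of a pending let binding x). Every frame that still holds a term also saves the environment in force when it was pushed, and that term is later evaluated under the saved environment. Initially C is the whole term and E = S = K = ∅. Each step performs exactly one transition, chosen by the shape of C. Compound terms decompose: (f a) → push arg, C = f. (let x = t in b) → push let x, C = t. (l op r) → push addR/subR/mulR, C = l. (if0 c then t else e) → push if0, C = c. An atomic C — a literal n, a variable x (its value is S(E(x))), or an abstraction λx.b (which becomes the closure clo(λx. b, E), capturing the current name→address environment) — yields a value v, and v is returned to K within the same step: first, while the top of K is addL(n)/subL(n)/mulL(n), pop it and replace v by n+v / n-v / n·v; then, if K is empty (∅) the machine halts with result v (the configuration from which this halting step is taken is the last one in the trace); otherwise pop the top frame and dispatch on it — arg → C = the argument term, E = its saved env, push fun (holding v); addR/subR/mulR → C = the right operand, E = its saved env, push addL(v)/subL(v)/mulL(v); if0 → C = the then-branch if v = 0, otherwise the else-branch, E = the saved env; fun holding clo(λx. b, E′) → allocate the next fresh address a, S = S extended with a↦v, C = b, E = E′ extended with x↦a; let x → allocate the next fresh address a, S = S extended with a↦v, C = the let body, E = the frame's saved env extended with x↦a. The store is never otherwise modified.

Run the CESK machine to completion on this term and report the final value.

Answer: 6

Execution trace:
t=0: <C=((λv. v) (let p = 7 in ((let u = 0 in u) + (if0 (p + 1) then p else 6)))), E=∅, S=∅, K=∅>
t=1: <C=(λv. v), E=∅, S=∅, K=[arg]>
t=2: <C=(let p = 7 in ((let u = 0 in u) + (if0 (p + 1) then p else 6))), E=∅, S=∅, K=[fun]>
t=3: <C=7, E=∅, S=∅, K=[let p :: fun]>
t=4: <C=((let u = 0 in u) + (if0 (p + 1) then p else 6)), E={p↦0}, S={0↦7}, K=[fun]>
t=5: <C=(let u = 0 in u), E={p↦0}, S={0↦7}, K=[addR :: fun]>
t=6: <C=0, E={p↦0}, S={0↦7}, K=[let u :: addR :: fun]>
t=7: <C=u, E={u↦1, p↦0}, S={0↦7, 1↦0}, K=[addR :: fun]>
t=8: <C=(if0 (p + 1) then p else 6), E={p↦0}, S={0↦7, 1↦0}, K=[addL(0) :: fun]>
t=9: <C=(p + 1), E={p↦0}, S={0↦7, 1↦0}, K=[if0 :: addL(0) :: fun]>
t=10: <C=p, E={p↦0}, S={0↦7, 1↦0}, K=[addR :: if0 :: addL(0) :: fun]>
t=11: <C=1, E={p↦0}, S={0↦7, 1↦0}, K=[addL(7) :: if0 :: addL(0) :: fun]>
t=12: <C=6, E={p↦0}, S={0↦7, 1↦0}, K=[addL(0) :: fun]>
t=13: <C=v, E={v↦2}, S={0↦7, 1↦0, 2↦6}, K=∅>
→ final value 6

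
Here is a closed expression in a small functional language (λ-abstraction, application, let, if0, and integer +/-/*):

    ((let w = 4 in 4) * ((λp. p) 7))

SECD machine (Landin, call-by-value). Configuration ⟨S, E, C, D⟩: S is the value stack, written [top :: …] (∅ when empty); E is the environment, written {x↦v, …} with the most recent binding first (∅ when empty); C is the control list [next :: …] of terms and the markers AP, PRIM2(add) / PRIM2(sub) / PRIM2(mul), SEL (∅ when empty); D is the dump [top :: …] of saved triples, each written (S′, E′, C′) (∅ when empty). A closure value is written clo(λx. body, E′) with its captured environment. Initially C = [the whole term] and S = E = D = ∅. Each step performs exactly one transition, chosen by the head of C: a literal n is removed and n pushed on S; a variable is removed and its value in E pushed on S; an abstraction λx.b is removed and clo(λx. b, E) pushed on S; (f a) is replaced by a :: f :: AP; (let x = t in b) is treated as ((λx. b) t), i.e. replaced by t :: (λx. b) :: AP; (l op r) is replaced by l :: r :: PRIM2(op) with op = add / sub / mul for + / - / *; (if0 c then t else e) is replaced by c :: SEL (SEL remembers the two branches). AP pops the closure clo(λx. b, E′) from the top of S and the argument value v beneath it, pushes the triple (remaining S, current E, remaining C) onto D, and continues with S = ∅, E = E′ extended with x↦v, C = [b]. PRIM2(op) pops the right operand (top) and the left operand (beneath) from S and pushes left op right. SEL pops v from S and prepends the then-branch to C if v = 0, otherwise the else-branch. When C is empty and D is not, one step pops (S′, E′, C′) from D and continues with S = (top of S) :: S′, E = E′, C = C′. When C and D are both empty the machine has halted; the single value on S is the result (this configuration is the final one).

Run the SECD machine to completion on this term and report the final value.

0. <S=∅, E=∅, C=[((let w = 4 in 4) * ((λp. p) 7))], D=∅>
1. <S=∅, E=∅, C=[(let w = 4 in 4) :: ((λp. p) 7) :: PRIM2(mul)], D=∅>
2. <S=∅, E=∅, C=[4 :: (λw. 4) :: AP :: ((λp. p) 7) :: PRIM2(mul)], D=∅>
3. <S=[4], E=∅, C=[(λw. 4) :: AP :: ((λp. p) 7) :: PRIM2(mul)], D=∅>
4. <S=[clo(λw. 4, ∅) :: 4], E=∅, C=[AP :: ((λp. p) 7) :: PRIM2(mul)], D=∅>
5. <S=∅, E={w↦4}, C=[4], D=[(∅, ∅, [((λp. p) 7) :: PRIM2(mul)])]>
6. <S=[4], E={w↦4}, C=∅, D=[(∅, ∅, [((λp. p) 7) :: PRIM2(mul)])]>
7. <S=[4], E=∅, C=[((λp. p) 7) :: PRIM2(mul)], D=∅>
8. <S=[4], E=∅, C=[7 :: (λp. p) :: AP :: PRIM2(mul)], D=∅>
9. <S=[7 :: 4], E=∅, C=[(λp. p) :: AP :: PRIM2(mul)], D=∅>
10. <S=[clo(λp. p, ∅) :: 7 :: 4], E=∅, C=[AP :: PRIM2(mul)], D=∅>
11. <S=∅, E={p↦7}, C=[p], D=[([4], ∅, [PRIM2(mul)])]>
12. <S=[7], E={p↦7}, C=∅, D=[([4], ∅, [PRIM2(mul)])]>
13. <S=[7 :: 4], E=∅, C=[PRIM2(mul)], D=∅>
14. <S=[28], E=∅, C=∅, D=∅>
→ final value 28

Answer: 28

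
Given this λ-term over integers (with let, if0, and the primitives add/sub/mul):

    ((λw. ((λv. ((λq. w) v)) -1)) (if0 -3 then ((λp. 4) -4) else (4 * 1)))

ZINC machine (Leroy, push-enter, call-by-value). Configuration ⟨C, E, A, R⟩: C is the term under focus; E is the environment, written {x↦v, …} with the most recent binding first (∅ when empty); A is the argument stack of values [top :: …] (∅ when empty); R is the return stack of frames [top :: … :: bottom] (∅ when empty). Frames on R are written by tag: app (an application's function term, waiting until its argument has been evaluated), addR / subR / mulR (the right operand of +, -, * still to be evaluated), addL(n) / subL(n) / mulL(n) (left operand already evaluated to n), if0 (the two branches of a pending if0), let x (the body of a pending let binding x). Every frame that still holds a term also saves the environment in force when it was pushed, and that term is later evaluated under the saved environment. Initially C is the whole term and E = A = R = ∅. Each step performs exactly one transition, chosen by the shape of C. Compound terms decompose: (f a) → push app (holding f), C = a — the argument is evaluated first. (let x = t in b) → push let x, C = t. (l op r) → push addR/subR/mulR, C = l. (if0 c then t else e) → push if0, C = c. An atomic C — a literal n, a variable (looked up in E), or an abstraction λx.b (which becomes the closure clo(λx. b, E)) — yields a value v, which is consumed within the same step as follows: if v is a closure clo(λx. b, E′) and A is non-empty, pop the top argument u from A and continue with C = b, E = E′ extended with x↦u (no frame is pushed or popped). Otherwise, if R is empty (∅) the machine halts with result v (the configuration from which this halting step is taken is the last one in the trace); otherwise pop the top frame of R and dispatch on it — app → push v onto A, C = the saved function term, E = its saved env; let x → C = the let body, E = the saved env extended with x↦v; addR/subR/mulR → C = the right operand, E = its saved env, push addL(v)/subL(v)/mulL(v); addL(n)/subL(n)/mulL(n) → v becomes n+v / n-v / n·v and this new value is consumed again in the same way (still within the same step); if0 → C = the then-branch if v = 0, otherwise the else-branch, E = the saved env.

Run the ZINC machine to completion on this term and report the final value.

step 0: <C=((λw. ((λv. ((λq. w) v)) -1)) (if0 -3 then ((λp. 4) -4) else (4 * 1))), E=∅, A=∅, R=∅>
step 1: <C=(if0 -3 then ((λp. 4) -4) else (4 * 1)), E=∅, A=∅, R=[app]>
step 2: <C=-3, E=∅, A=∅, R=[if0 :: app]>
step 3: <C=(4 * 1), E=∅, A=∅, R=[app]>
step 4: <C=4, E=∅, A=∅, R=[mulR :: app]>
step 5: <C=1, E=∅, A=∅, R=[mulL(4) :: app]>
step 6: <C=(λw. ((λv. ((λq. w) v)) -1)), E=∅, A=[4], R=∅>
step 7: <C=((λv. ((λq. w) v)) -1), E={w↦4}, A=∅, R=∅>
step 8: <C=-1, E={w↦4}, A=∅, R=[app]>
step 9: <C=(λv. ((λq. w) v)), E={w↦4}, A=[-1], R=∅>
step 10: <C=((λq. w) v), E={v↦-1, w↦4}, A=∅, R=∅>
step 11: <C=v, E={v↦-1, w↦4}, A=∅, R=[app]>
step 12: <C=(λq. w), E={v↦-1, w↦4}, A=[-1], R=∅>
step 13: <C=w, E={q↦-1, v↦-1, w↦4}, A=∅, R=∅>
→ final value 4

Answer: 4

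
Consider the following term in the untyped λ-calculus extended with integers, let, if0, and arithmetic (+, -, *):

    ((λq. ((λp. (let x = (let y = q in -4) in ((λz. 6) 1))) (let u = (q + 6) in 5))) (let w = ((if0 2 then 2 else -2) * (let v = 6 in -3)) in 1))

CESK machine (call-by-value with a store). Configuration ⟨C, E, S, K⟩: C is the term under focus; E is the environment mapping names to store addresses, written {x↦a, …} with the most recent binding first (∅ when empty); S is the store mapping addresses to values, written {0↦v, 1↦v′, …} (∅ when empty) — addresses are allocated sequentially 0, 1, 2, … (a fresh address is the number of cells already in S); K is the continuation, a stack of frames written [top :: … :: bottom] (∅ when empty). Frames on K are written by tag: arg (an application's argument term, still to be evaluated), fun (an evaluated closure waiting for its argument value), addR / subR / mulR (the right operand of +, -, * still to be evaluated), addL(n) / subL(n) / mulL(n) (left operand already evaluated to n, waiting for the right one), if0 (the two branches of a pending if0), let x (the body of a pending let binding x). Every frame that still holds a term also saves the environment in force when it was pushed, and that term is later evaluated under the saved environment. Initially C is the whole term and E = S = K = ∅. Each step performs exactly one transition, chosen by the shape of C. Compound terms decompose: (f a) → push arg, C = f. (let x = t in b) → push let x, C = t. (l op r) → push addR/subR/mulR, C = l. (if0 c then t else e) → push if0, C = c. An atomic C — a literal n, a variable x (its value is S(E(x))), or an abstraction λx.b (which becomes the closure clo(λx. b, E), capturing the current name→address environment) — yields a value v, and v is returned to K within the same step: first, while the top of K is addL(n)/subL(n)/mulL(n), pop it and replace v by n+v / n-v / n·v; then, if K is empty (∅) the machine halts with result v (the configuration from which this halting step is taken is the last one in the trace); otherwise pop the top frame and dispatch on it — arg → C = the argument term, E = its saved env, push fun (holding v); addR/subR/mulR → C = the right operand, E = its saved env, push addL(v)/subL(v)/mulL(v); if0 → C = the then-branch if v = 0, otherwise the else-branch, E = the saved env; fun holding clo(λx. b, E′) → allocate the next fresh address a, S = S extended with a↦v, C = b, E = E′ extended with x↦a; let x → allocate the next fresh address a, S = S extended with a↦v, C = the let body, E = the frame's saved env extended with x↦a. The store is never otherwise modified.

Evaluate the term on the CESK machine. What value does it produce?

0. ⟨C=((λq. ((λp. (let x = (let y = q in -4) in ((λz. 6) 1))) (let u = (q + 6) in 5))) (let w = ((if0 2 then 2 else -2) * (let v = 6 in -3)) in 1)); E=∅; S=∅; K=∅⟩
1. ⟨C=(λq. ((λp. (let x = (let y = q in -4) in ((λz. 6) 1))) (let u = (q + 6) in 5))); E=∅; S=∅; K=[arg]⟩
2. ⟨C=(let w = ((if0 2 then 2 else -2) * (let v = 6 in -3)) in 1); E=∅; S=∅; K=[fun]⟩
3. ⟨C=((if0 2 then 2 else -2) * (let v = 6 in -3)); E=∅; S=∅; K=[let w :: fun]⟩
4. ⟨C=(if0 2 then 2 else -2); E=∅; S=∅; K=[mulR :: let w :: fun]⟩
5. ⟨C=2; E=∅; S=∅; K=[if0 :: mulR :: let w :: fun]⟩
6. ⟨C=-2; E=∅; S=∅; K=[mulR :: let w :: fun]⟩
7. ⟨C=(let v = 6 in -3); E=∅; S=∅; K=[mulL(-2) :: let w :: fun]⟩
8. ⟨C=6; E=∅; S=∅; K=[let v :: mulL(-2) :: let w :: fun]⟩
9. ⟨C=-3; E={v↦0}; S={0↦6}; K=[mulL(-2) :: let w :: fun]⟩
10. ⟨C=1; E={w↦1}; S={0↦6, 1↦6}; K=[fun]⟩
11. ⟨C=((λp. (let x = (let y = q in -4) in ((λz. 6) 1))) (let u = (q + 6) in 5)); E={q↦2}; S={0↦6, 1↦6, 2↦1}; K=∅⟩
12. ⟨C=(λp. (let x = (let y = q in -4) in ((λz. 6) 1))); E={q↦2}; S={0↦6, 1↦6, 2↦1}; K=[arg]⟩
13. ⟨C=(let u = (q + 6) in 5); E={q↦2}; S={0↦6, 1↦6, 2↦1}; K=[fun]⟩
14. ⟨C=(q + 6); E={q↦2}; S={0↦6, 1↦6, 2↦1}; K=[let u :: fun]⟩
15. ⟨C=q; E={q↦2}; S={0↦6, 1↦6, 2↦1}; K=[addR :: let u :: fun]⟩
16. ⟨C=6; E={q↦2}; S={0↦6, 1↦6, 2↦1}; K=[addL(1) :: let u :: fun]⟩
17. ⟨C=5; E={u↦3, q↦2}; S={0↦6, 1↦6, 2↦1, 3↦7}; K=[fun]⟩
18. ⟨C=(let x = (let y = q in -4) in ((λz. 6) 1)); E={p↦4, q↦2}; S={0↦6, 1↦6, 2↦1, 3↦7, 4↦5}; K=∅⟩
19. ⟨C=(let y = q in -4); E={p↦4, q↦2}; S={0↦6, 1↦6, 2↦1, 3↦7, 4↦5}; K=[let x]⟩
20. ⟨C=q; E={p↦4, q↦2}; S={0↦6, 1↦6, 2↦1, 3↦7, 4↦5}; K=[let y :: let x]⟩
21. ⟨C=-4; E={y↦5, p↦4, q↦2}; S={0↦6, 1↦6, 2↦1, 3↦7, 4↦5, 5↦1}; K=[let x]⟩
22. ⟨C=((λz. 6) 1); E={x↦6, p↦4, q↦2}; S={0↦6, 1↦6, 2↦1, 3↦7, 4↦5, 5↦1, 6↦-4}; K=∅⟩
23. ⟨C=(λz. 6); E={x↦6, p↦4, q↦2}; S={0↦6, 1↦6, 2↦1, 3↦7, 4↦5, 5↦1, 6↦-4}; K=[arg]⟩
24. ⟨C=1; E={x↦6, p↦4, q↦2}; S={0↦6, 1↦6, 2↦1, 3↦7, 4↦5, 5↦1, 6↦-4}; K=[fun]⟩
25. ⟨C=6; E={z↦7, x↦6, p↦4, q↦2}; S={0↦6, 1↦6, 2↦1, 3↦7, 4↦5, 5↦1, 6↦-4, 7↦1}; K=∅⟩
→ final value 6

Answer: 6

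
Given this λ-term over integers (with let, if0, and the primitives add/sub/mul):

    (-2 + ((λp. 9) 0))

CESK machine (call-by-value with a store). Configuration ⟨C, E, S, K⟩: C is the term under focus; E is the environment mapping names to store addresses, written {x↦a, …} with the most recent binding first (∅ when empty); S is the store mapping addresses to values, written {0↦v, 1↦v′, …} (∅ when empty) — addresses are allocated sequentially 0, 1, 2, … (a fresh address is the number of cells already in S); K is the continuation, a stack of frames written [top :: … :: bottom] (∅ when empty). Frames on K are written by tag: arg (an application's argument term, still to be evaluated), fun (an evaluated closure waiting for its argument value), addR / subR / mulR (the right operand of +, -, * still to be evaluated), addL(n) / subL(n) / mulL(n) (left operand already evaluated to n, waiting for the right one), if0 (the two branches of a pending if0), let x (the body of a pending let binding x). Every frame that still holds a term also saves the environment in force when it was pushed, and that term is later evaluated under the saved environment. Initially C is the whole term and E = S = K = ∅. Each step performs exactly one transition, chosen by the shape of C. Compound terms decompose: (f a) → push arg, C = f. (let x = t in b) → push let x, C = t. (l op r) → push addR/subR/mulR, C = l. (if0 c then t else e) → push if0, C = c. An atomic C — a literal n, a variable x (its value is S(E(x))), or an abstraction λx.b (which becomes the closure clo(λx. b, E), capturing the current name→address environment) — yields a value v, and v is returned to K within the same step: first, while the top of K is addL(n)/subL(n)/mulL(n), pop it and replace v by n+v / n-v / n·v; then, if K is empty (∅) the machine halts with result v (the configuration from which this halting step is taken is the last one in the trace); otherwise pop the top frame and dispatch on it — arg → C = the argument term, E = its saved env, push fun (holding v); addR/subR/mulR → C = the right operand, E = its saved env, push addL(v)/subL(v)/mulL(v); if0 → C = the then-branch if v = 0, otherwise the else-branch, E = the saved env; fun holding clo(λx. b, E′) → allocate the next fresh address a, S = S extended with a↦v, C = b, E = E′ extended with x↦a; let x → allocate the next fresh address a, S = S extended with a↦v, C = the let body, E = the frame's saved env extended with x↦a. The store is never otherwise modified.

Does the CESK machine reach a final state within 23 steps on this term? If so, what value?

[0] [C=(-2 + ((λp. 9) 0)) | E=∅ | S=∅ | K=∅]
[1] [C=-2 | E=∅ | S=∅ | K=[addR]]
[2] [C=((λp. 9) 0) | E=∅ | S=∅ | K=[addL(-2)]]
[3] [C=(λp. 9) | E=∅ | S=∅ | K=[arg :: addL(-2)]]
[4] [C=0 | E=∅ | S=∅ | K=[fun :: addL(-2)]]
[5] [C=9 | E={p↦0} | S={0↦0} | K=[addL(-2)]]
→ final value 7

Answer: 7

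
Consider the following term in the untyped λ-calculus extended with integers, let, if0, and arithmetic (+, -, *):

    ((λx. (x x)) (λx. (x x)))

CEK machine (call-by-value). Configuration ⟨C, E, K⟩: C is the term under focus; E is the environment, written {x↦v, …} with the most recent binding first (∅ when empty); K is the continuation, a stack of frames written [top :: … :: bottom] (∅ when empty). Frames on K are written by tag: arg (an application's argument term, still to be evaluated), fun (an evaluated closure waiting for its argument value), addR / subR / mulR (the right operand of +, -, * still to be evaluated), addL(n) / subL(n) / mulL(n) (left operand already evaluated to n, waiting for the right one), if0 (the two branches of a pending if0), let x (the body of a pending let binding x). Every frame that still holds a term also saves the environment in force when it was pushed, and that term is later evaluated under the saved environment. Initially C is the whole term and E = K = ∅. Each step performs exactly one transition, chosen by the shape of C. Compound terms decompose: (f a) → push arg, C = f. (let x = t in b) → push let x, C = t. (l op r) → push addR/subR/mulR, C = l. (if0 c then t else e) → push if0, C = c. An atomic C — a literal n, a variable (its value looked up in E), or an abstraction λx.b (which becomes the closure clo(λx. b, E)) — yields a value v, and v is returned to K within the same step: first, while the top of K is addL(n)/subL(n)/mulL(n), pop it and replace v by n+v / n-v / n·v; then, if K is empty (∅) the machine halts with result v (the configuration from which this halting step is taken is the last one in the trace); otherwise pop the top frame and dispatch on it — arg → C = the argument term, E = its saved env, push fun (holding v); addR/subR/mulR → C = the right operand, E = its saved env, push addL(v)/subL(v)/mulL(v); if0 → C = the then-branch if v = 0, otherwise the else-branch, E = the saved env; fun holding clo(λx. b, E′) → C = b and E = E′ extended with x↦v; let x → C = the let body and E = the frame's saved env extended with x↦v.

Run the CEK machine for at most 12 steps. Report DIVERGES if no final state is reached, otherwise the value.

0. ⟨C=((λx. (x x)) (λx. (x x))); E=∅; K=∅⟩
1. ⟨C=(λx. (x x)); E=∅; K=[arg]⟩
2. ⟨C=(λx. (x x)); E=∅; K=[fun]⟩
3. ⟨C=(x x); E={x↦clo(λx. (x x), ∅)}; K=∅⟩
4. ⟨C=x; E={x↦clo(λx. (x x), ∅)}; K=[arg]⟩
5. ⟨C=x; E={x↦clo(λx. (x x), ∅)}; K=[fun]⟩
… configuration repeats with period 3 (steps 3–5 recur indefinitely) …

Answer: DIVERGES (no final state within 12 steps)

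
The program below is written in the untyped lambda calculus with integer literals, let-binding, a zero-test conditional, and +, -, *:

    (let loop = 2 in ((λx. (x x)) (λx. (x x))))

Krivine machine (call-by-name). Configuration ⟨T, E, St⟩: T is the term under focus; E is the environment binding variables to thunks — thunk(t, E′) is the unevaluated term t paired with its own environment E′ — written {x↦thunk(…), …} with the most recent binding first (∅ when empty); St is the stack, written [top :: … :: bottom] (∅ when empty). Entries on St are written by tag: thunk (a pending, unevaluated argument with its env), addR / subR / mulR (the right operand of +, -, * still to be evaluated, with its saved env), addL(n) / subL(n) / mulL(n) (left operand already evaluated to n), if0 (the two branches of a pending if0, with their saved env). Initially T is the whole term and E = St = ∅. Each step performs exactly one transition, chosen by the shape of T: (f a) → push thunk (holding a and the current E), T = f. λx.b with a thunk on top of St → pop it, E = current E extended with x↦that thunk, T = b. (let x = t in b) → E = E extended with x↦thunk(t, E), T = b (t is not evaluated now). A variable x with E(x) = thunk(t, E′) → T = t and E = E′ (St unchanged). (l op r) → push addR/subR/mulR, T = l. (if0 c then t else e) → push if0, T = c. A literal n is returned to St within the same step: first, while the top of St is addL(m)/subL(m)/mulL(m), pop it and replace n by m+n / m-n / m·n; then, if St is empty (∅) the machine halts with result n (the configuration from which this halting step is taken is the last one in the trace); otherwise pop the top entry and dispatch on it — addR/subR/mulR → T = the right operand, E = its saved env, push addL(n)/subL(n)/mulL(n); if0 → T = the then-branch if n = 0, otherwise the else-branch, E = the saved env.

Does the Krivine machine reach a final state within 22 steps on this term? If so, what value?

step 0: <T=(let loop = 2 in ((λx. (x x)) (λx. (x x)))), E=∅, St=∅>
step 1: <T=((λx. (x x)) (λx. (x x))), E={loop↦thunk(2, ∅)}, St=∅>
step 2: <T=(λx. (x x)), E={loop↦thunk(2, ∅)}, St=[thunk]>
step 3: <T=(x x), E={x↦thunk((λx. (x x)), {loop↦thunk(2, ∅)}), loop↦thunk(2, ∅)}, St=∅>
step 4: <T=x, E={x↦thunk((λx. (x x)), {loop↦thunk(2, ∅)}), loop↦thunk(2, ∅)}, St=[thunk]>
step 5: <T=(λx. (x x)), E={loop↦thunk(2, ∅)}, St=[thunk]>
step 6: <T=(x x), E={x↦thunk(x, {x↦thunk((λx. (x x)), {loop↦thunk(2, ∅)}), loop↦thunk(2, ∅)}), loop↦thunk(2, ∅)}, St=∅>
step 7: <T=x, E={x↦thunk(x, {x↦thunk((λx. (x x)), {loop↦thunk(2, ∅)}), loop↦thunk(2, ∅)}), loop↦thunk(2, ∅)}, St=[thunk]>
step 8: <T=x, E={x↦thunk((λx. (x x)), {loop↦thunk(2, ∅)}), loop↦thunk(2, ∅)}, St=[thunk]>
step 9: <T=(λx. (x x)), E={loop↦thunk(2, ∅)}, St=[thunk]>
step 10: <T=(x x), E={x↦thunk(x, {x↦thunk(x, {x↦thunk((λx. (x x)), {loop↦thunk(2, ∅)}), loop↦thunk(2, ∅)}), loop↦thunk(2, ∅)}), loop↦thunk(2, ∅)}, St=∅>
step 11: <T=x, E={x↦thunk(x, {x↦thunk(x, {x↦thunk((λx. (x x)), {loop↦thunk(2, ∅)}), loop↦thunk(2, ∅)}), loop↦thunk(2, ∅)}), loop↦thunk(2, ∅)}, St=[thunk]>
step 12: <T=x, E={x↦thunk(x, {x↦thunk((λx. (x x)), {loop↦thunk(2, ∅)}), loop↦thunk(2, ∅)}), loop↦thunk(2, ∅)}, St=[thunk]>
step 13: <T=x, E={x↦thunk((λx. (x x)), {loop↦thunk(2, ∅)}), loop↦thunk(2, ∅)}, St=[thunk]>
step 14: <T=(λx. (x x)), E={loop↦thunk(2, ∅)}, St=[thunk]>
step 15: <T=(x x), E={x↦thunk(x, {x↦thunk(x, {x↦thunk(x, {x↦thunk((λx. (x x)), {loop↦thunk(2, ∅)}), loop↦thunk(2, ∅)}), loop↦thunk(2, ∅)}), loop↦thunk(2, ∅)}), loop↦thunk(2, ∅)}, St=∅>
step 16: <T=x, E={x↦thunk(x, {x↦thunk(x, {x↦thunk(x, {x↦thunk((λx. (x x)), {loop↦thunk(2, ∅)}), loop↦thunk(2, ∅)}), loop↦thunk(2, ∅)}), loop↦thunk(2, ∅)}), loop↦thunk(2, ∅)}, St=[thunk]>
step 17: <T=x, E={x↦thunk(x, {x↦thunk(x, {x↦thunk((λx. (x x)), {loop↦thunk(2, ∅)}), loop↦thunk(2, ∅)}), loop↦thunk(2, ∅)}), loop↦thunk(2, ∅)}, St=[thunk]>
step 18: <T=x, E={x↦thunk(x, {x↦thunk((λx. (x x)), {loop↦thunk(2, ∅)}), loop↦thunk(2, ∅)}), loop↦thunk(2, ∅)}, St=[thunk]>
step 19: <T=x, E={x↦thunk((λx. (x x)), {loop↦thunk(2, ∅)}), loop↦thunk(2, ∅)}, St=[thunk]>
step 20: <T=(λx. (x x)), E={loop↦thunk(2, ∅)}, St=[thunk]>
step 21: <T=(x x), E={x↦thunk(x, {x↦thunk(x, {x↦thunk(x, {x↦thunk(x, {x↦thunk((λx. (x x)), {loop↦thunk(2, ∅)}), loop↦thunk(2, ∅)}), loop↦thunk(2, ∅)}), loop↦thunk(2, ∅)}), loop↦thunk(2, ∅)}), loop↦thunk(2, ∅)}, St=∅>
step 22: <T=x, E={x↦thunk(x, {x↦thunk(x, {x↦thunk(x, {x↦thunk(x, {x↦thunk((λx. (x x)), {loop↦thunk(2, ∅)}), loop↦thunk(2, ∅)}), loop↦thunk(2, ∅)}), loop↦thunk(2, ∅)}), loop↦thunk(2, ∅)}), loop↦thunk(2, ∅)}, St=[thunk]>
→ 22 transitions taken and the configuration is still not final: no result within 22 steps

Answer: DIVERGES (no final state within 22 steps)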